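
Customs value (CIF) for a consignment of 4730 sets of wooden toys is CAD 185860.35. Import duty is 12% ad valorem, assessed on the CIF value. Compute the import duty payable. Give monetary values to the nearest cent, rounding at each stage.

Import duty: CAD 22303.24

Import duty = 185860.35 × 12% = 22303.24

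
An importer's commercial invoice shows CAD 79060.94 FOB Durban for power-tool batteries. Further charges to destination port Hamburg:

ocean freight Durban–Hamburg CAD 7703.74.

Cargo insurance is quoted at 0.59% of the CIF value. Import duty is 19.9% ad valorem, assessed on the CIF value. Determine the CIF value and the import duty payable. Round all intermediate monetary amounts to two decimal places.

CIF value: CAD 87279.63; import duty: CAD 17368.65

Let C be the CIF value. C = FOB price + freight + 0.59% × C
C − 0.59% × C = 79060.94 + 7703.74
0.9941 × C = 86764.68
C = 86764.68 / 0.9941 = 87279.63
Insurance premium = 0.59% × 87279.63 = 514.95
Import duty = 87279.63 × 19.9% = 17368.65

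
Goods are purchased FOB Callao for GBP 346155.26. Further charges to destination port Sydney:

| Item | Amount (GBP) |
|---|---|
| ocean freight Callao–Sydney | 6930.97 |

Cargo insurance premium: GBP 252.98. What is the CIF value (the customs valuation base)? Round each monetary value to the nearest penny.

CIF value: GBP 353339.21

CIF = FOB price + freight + insurance
CIF = 346155.26 + 6930.97 + 252.98 = 353339.21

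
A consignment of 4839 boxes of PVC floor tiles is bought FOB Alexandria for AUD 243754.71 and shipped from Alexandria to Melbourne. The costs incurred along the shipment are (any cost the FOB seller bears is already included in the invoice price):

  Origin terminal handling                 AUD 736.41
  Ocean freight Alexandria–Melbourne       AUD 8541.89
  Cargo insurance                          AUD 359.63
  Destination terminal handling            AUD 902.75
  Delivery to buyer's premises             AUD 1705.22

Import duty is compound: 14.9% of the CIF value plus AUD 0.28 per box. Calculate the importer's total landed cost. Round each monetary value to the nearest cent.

FOB: the seller bears costs until goods are on board at the origin port; the buyer bears freight, insurance and all costs thereafter.
Already in the invoice (seller's account under FOB): origin terminal — exclude.
CIF value = FOB price + freight + insurance = 243754.71 + 8541.89 + 359.63 = 252656.23
Ad valorem component: 252656.23 × 14.9% = 37645.78
Specific component: 4839 × 0.28 = 1354.92
Import duty = 37645.78 + 1354.92 = 39000.70
Buyer bears: freight 8541.89 + insurance 359.63 + destination terminal 902.75 + delivery 1705.22 + duty 39000.70 = 50510.19
Landed cost = invoice 243754.71 + 50510.19 = 294264.90

Total landed cost: AUD 294264.90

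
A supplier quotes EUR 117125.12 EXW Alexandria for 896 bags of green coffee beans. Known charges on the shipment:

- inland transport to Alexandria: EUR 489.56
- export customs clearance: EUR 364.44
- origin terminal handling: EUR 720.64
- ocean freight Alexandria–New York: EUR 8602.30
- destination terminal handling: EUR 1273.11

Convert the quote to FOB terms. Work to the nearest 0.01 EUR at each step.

FOB price: EUR 118699.76

Not relevant to the conversion: destination terminal, freight — on the buyer under both terms; not part of either seller's price.
From EXW to FOB, the seller additionally bears: inland to port, export clearance, origin terminal.
FOB price = 117125.12 + 489.56 + 364.44 + 720.64 = 118699.76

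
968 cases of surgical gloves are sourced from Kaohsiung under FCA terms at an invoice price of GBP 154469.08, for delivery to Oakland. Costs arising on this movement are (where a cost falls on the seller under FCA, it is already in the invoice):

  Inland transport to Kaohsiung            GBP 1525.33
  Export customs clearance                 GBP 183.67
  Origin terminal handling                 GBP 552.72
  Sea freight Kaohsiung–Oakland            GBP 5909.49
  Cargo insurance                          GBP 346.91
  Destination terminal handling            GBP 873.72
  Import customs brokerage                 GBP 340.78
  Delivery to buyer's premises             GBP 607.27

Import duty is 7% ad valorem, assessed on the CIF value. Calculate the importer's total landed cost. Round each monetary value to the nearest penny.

FCA: the seller delivers export-cleared goods to the carrier; the buyer bears costs from that point.
Already in the invoice (seller's account under FCA): inland to port, export clearance — exclude.
CIF value = FCA price + origin terminal + freight + insurance = 154469.08 + 552.72 + 5909.49 + 346.91 = 161278.20
Import duty = 161278.20 × 7% = 11289.47
Buyer bears: origin terminal 552.72 + freight 5909.49 + insurance 346.91 + destination terminal 873.72 + brokerage 340.78 + delivery 607.27 + duty 11289.47 = 19920.36
Landed cost = invoice 154469.08 + 19920.36 = 174389.44

Total landed cost: GBP 174389.44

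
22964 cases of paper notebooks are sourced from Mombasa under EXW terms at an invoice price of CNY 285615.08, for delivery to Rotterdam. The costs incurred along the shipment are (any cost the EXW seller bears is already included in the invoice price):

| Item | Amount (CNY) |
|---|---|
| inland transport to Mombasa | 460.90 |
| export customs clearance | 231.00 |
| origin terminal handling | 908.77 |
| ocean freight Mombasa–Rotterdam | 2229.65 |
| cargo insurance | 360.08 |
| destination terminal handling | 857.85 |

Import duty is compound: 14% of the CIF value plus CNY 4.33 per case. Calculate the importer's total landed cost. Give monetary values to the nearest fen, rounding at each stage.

Total landed cost: CNY 430670.22

EXW: the seller makes goods available at their premises; the buyer bears all onward costs.
CIF value = EXW price + inland to port + export clearance + origin terminal + freight + insurance = 285615.08 + 460.90 + 231.00 + 908.77 + 2229.65 + 360.08 = 289805.48
Ad valorem component: 289805.48 × 14% = 40572.77
Specific component: 22964 × 4.33 = 99434.12
Import duty = 40572.77 + 99434.12 = 140006.89
Buyer bears: inland to port 460.90 + export clearance 231.00 + origin terminal 908.77 + freight 2229.65 + insurance 360.08 + destination terminal 857.85 + duty 140006.89 = 145055.14
Landed cost = invoice 285615.08 + 145055.14 = 430670.22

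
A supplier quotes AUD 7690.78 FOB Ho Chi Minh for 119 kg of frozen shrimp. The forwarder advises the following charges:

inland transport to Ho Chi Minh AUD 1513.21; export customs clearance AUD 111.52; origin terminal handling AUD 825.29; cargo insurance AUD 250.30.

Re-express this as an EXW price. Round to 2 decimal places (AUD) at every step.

Not relevant to the conversion: insurance — on the buyer under both terms; not part of either seller's price.
From FOB to EXW, the seller no longer bears: inland to port, export clearance, origin terminal.
EXW price = 7690.78 − 1513.21 − 111.52 − 825.29 = 5240.76

EXW price: AUD 5240.76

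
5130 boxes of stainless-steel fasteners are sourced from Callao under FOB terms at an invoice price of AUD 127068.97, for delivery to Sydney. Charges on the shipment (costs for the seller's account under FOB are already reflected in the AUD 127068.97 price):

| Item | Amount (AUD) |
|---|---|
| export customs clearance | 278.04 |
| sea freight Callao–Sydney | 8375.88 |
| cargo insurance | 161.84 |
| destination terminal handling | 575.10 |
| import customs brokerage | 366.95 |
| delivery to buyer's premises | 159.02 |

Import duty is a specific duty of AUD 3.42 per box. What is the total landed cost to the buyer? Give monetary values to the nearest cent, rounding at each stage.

FOB: the seller bears costs until goods are on board at the origin port; the buyer bears freight, insurance and all costs thereafter.
Already in the invoice (seller's account under FOB): export clearance — exclude.
CIF value = FOB price + freight + insurance = 127068.97 + 8375.88 + 161.84 = 135606.69
Import duty = 5130 × 3.42 = 17544.60
Buyer bears: freight 8375.88 + insurance 161.84 + destination terminal 575.10 + brokerage 366.95 + delivery 159.02 + duty 17544.60 = 27183.39
Landed cost = invoice 127068.97 + 27183.39 = 154252.36

Total landed cost: AUD 154252.36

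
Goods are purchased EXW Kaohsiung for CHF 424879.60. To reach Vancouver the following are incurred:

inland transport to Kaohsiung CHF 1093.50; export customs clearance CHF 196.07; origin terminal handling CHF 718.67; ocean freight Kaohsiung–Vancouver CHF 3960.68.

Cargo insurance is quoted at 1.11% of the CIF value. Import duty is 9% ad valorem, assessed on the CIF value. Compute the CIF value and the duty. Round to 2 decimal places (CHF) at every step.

CIF value: CHF 435684.62; import duty: CHF 39211.62

Let C be the CIF value. C = EXW price + pre-shipment costs + freight + 1.11% × C
C − 1.11% × C = 424879.60 + 1093.50 + 196.07 + 718.67 + 3960.68
0.9889 × C = 430848.52
C = 430848.52 / 0.9889 = 435684.62
Insurance premium = 1.11% × 435684.62 = 4836.10
Import duty = 435684.62 × 9% = 39211.62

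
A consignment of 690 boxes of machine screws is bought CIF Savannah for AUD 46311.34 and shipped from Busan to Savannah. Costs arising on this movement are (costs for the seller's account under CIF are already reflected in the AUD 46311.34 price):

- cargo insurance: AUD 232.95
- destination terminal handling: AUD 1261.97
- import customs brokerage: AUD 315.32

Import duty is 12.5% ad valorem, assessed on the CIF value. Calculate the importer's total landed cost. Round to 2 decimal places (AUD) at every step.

Total landed cost: AUD 53677.55

CIF: the seller pays costs through ocean freight and marine insurance to the destination port.
Already in the invoice (seller's account under CIF): insurance — exclude.
The CIF price already equals the CIF value: 46311.34
Import duty = 46311.34 × 12.5% = 5788.92
Buyer bears: destination terminal 1261.97 + brokerage 315.32 + duty 5788.92 = 7366.21
Landed cost = invoice 46311.34 + 7366.21 = 53677.55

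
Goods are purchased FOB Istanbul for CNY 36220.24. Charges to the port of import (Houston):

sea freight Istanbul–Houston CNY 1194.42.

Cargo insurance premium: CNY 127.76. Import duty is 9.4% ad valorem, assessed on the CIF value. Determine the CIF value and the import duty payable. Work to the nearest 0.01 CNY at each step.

CIF = FOB price + freight + insurance
CIF = 36220.24 + 1194.42 + 127.76 = 37542.42
Import duty = 37542.42 × 9.4% = 3528.99

CIF value: CNY 37542.42; import duty: CNY 3528.99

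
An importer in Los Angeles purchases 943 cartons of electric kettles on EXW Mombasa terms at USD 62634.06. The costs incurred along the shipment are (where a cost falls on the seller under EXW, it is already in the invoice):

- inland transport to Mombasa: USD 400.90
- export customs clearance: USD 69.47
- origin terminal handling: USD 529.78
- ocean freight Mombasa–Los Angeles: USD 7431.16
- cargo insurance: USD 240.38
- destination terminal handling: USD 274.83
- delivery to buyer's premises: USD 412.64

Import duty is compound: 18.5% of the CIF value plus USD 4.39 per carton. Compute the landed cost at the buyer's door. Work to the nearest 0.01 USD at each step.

Total landed cost: USD 89324.55

EXW: the seller makes goods available at their premises; the buyer bears all onward costs.
CIF value = EXW price + inland to port + export clearance + origin terminal + freight + insurance = 62634.06 + 400.90 + 69.47 + 529.78 + 7431.16 + 240.38 = 71305.75
Ad valorem component: 71305.75 × 18.5% = 13191.56
Specific component: 943 × 4.39 = 4139.77
Import duty = 13191.56 + 4139.77 = 17331.33
Buyer bears: inland to port 400.90 + export clearance 69.47 + origin terminal 529.78 + freight 7431.16 + insurance 240.38 + destination terminal 274.83 + delivery 412.64 + duty 17331.33 = 26690.49
Landed cost = invoice 62634.06 + 26690.49 = 89324.55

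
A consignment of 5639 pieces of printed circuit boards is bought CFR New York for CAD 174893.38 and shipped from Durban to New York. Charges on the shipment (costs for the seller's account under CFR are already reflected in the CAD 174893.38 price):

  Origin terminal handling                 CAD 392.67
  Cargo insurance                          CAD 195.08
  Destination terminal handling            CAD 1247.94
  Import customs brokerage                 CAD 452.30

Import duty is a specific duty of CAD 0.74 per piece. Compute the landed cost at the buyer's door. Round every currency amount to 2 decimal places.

Total landed cost: CAD 180961.56

CFR: the seller pays costs through ocean freight to the destination port, but not insurance.
Already in the invoice (seller's account under CFR): origin terminal — exclude.
CIF value = CFR price + insurance = 174893.38 + 195.08 = 175088.46
Import duty = 5639 × 0.74 = 4172.86
Buyer bears: insurance 195.08 + destination terminal 1247.94 + brokerage 452.30 + duty 4172.86 = 6068.18
Landed cost = invoice 174893.38 + 6068.18 = 180961.56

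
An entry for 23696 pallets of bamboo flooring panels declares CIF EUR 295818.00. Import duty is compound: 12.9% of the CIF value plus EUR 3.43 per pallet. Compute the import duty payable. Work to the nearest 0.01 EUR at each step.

Import duty: EUR 119437.80

Ad valorem component: 295818.00 × 12.9% = 38160.52
Specific component: 23696 × 3.43 = 81277.28
Import duty = 38160.52 + 81277.28 = 119437.80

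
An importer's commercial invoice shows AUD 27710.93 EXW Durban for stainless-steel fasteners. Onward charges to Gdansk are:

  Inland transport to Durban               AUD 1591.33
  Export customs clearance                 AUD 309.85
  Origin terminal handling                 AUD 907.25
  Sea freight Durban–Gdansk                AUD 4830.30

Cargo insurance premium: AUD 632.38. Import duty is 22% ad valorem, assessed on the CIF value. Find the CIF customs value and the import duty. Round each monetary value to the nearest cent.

CIF value: AUD 35982.04; import duty: AUD 7916.05

CIF = EXW price + pre-shipment costs + freight + insurance
CIF = 27710.93 + 1591.33 + 309.85 + 907.25 + 4830.30 + 632.38 = 35982.04
Import duty = 35982.04 × 22% = 7916.05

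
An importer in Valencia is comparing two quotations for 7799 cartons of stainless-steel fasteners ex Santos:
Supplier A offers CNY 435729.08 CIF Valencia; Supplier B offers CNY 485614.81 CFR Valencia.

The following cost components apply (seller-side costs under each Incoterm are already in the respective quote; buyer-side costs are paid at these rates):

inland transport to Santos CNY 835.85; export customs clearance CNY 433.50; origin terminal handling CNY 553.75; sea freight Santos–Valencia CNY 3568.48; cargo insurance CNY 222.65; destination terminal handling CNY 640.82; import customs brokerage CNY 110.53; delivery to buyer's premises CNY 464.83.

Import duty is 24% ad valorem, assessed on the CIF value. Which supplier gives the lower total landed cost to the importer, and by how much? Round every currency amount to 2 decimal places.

Supplier A is cheaper by CNY 62134.39

Supplier A (CIF):
The CIF price already equals the CIF value: 435729.08
Import duty = 435729.08 × 24% = 104574.98
Buyer bears (A): 640.82 + 110.53 + 464.83 = 1216.18
Landed cost (A) = invoice 435729.08 + 1216.18 + duty 104574.98 = 541520.24
Supplier B (CFR):
CIF value = CFR price + insurance = 485614.81 + 222.65 = 485837.46
Import duty = 485837.46 × 24% = 116600.99
Buyer bears (B): 222.65 + 640.82 + 110.53 + 464.83 = 1438.83
Landed cost (B) = invoice 485614.81 + 1438.83 + duty 116600.99 = 603654.63
Difference = |541520.24 − 603654.63| = 62134.39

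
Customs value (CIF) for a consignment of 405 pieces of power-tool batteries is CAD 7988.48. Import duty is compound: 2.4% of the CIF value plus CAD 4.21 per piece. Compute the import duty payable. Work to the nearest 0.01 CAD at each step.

Import duty: CAD 1896.77

Ad valorem component: 7988.48 × 2.4% = 191.72
Specific component: 405 × 4.21 = 1705.05
Import duty = 191.72 + 1705.05 = 1896.77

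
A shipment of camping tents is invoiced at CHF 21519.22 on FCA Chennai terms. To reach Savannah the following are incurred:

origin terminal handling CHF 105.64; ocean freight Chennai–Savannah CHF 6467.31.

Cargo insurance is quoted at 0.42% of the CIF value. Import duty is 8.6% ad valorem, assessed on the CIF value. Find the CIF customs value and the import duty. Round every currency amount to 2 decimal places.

CIF value: CHF 28210.65; import duty: CHF 2426.12

Let C be the CIF value. C = FCA price + pre-shipment costs + freight + 0.42% × C
C − 0.42% × C = 21519.22 + 105.64 + 6467.31
0.9958 × C = 28092.17
C = 28092.17 / 0.9958 = 28210.65
Insurance premium = 0.42% × 28210.65 = 118.48
Import duty = 28210.65 × 8.6% = 2426.12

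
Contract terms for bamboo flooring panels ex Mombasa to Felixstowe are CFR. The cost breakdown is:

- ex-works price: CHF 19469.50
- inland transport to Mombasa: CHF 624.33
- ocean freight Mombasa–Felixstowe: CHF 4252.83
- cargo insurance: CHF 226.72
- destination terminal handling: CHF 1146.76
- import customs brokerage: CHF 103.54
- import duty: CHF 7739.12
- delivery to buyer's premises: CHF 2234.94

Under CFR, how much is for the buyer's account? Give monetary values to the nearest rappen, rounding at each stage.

Buyer's account: CHF 11451.08

CFR: the seller pays costs through ocean freight to the destination port, but not insurance.
Seller's account: goods 19469.50 + inland to port 624.33 + freight 4252.83 = 24346.66
Buyer's account: insurance 226.72 + destination terminal 1146.76 + brokerage 103.54 + duty 7739.12 + delivery 2234.94 = 11451.08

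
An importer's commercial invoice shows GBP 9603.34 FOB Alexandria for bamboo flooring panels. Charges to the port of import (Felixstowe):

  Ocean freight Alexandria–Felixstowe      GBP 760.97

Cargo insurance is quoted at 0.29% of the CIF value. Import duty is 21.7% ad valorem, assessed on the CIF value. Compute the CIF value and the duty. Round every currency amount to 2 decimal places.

CIF value: GBP 10394.45; import duty: GBP 2255.60

Let C be the CIF value. C = FOB price + freight + 0.29% × C
C − 0.29% × C = 9603.34 + 760.97
0.9971 × C = 10364.31
C = 10364.31 / 0.9971 = 10394.45
Insurance premium = 0.29% × 10394.45 = 30.14
Import duty = 10394.45 × 21.7% = 2255.60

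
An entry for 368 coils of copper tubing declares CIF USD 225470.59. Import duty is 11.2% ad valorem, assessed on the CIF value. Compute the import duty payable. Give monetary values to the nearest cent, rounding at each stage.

Import duty = 225470.59 × 11.2% = 25252.71

Import duty: USD 25252.71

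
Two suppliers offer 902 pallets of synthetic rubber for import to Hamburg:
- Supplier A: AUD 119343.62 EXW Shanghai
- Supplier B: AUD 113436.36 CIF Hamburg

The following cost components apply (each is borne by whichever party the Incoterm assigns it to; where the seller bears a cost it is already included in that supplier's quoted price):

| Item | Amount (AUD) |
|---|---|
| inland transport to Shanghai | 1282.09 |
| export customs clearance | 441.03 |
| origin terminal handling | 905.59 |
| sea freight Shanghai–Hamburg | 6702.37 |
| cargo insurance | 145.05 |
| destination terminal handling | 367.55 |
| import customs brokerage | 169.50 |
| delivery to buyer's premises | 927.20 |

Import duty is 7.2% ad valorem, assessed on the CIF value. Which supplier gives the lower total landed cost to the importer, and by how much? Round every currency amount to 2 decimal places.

Supplier A (EXW):
CIF value = EXW price + inland to port + export clearance + origin terminal + freight + insurance = 119343.62 + 1282.09 + 441.03 + 905.59 + 6702.37 + 145.05 = 128819.75
Import duty = 128819.75 × 7.2% = 9275.02
Buyer bears (A): 1282.09 + 441.03 + 905.59 + 6702.37 + 145.05 + 367.55 + 169.50 + 927.20 = 10940.38
Landed cost (A) = invoice 119343.62 + 10940.38 + duty 9275.02 = 139559.02
Supplier B (CIF):
The CIF price already equals the CIF value: 113436.36
Import duty = 113436.36 × 7.2% = 8167.42
Buyer bears (B): 367.55 + 169.50 + 927.20 = 1464.25
Landed cost (B) = invoice 113436.36 + 1464.25 + duty 8167.42 = 123068.03
Difference = |139559.02 − 123068.03| = 16490.99

Supplier B is cheaper by AUD 16490.99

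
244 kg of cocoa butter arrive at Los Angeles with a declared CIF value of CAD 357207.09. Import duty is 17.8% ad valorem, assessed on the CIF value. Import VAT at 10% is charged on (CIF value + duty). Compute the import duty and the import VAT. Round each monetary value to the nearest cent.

Import duty: CAD 63582.86; import VAT: CAD 42079.00

Import duty = 357207.09 × 17.8% = 63582.86
VAT base = CIF + duty = 357207.09 + 63582.86 = 420789.95
Import VAT = 420789.95 × 10% = 42079.00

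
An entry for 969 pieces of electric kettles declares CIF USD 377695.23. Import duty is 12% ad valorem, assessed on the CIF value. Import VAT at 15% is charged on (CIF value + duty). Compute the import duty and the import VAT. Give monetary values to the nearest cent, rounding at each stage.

Import duty = 377695.23 × 12% = 45323.43
VAT base = CIF + duty = 377695.23 + 45323.43 = 423018.66
Import VAT = 423018.66 × 15% = 63452.80

Import duty: USD 45323.43; import VAT: USD 63452.80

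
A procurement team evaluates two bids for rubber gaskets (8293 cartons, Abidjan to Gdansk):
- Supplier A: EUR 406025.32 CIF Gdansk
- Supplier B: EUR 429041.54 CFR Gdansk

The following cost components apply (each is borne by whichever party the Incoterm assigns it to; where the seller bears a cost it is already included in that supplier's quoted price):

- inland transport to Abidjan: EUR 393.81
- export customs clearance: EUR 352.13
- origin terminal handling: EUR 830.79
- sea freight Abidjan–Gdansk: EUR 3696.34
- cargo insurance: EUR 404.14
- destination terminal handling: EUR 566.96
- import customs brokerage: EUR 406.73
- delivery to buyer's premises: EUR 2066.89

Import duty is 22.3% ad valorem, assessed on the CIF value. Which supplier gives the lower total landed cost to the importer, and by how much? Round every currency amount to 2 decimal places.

Supplier A is cheaper by EUR 28643.10

Supplier A (CIF):
The CIF price already equals the CIF value: 406025.32
Import duty = 406025.32 × 22.3% = 90543.65
Buyer bears (A): 566.96 + 406.73 + 2066.89 = 3040.58
Landed cost (A) = invoice 406025.32 + 3040.58 + duty 90543.65 = 499609.55
Supplier B (CFR):
CIF value = CFR price + insurance = 429041.54 + 404.14 = 429445.68
Import duty = 429445.68 × 22.3% = 95766.39
Buyer bears (B): 404.14 + 566.96 + 406.73 + 2066.89 = 3444.72
Landed cost (B) = invoice 429041.54 + 3444.72 + duty 95766.39 = 528252.65
Difference = |499609.55 − 528252.65| = 28643.10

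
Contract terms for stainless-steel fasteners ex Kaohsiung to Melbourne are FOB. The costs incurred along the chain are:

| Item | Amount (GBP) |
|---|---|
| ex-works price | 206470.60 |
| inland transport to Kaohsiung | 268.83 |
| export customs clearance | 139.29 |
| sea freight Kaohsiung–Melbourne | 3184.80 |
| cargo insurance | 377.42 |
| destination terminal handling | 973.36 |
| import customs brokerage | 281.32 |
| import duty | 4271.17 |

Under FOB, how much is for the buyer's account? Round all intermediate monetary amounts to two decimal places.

FOB: the seller bears costs until goods are on board at the origin port; the buyer bears freight, insurance and all costs thereafter.
Seller's account: goods 206470.60 + inland to port 268.83 + export clearance 139.29 = 206878.72
Buyer's account: freight 3184.80 + insurance 377.42 + destination terminal 973.36 + brokerage 281.32 + duty 4271.17 = 9088.07

Buyer's account: GBP 9088.07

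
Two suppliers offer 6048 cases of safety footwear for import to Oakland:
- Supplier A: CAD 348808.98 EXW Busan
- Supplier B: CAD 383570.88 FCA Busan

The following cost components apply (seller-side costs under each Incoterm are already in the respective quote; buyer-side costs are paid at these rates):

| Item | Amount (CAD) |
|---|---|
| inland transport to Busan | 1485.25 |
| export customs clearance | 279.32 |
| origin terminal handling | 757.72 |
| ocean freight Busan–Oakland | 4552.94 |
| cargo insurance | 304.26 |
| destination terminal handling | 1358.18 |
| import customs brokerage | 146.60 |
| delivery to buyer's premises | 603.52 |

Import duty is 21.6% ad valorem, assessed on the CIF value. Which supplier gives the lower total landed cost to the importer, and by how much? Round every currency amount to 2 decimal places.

Supplier A (EXW):
CIF value = EXW price + inland to port + export clearance + origin terminal + freight + insurance = 348808.98 + 1485.25 + 279.32 + 757.72 + 4552.94 + 304.26 = 356188.47
Import duty = 356188.47 × 21.6% = 76936.71
Buyer bears (A): 1485.25 + 279.32 + 757.72 + 4552.94 + 304.26 + 1358.18 + 146.60 + 603.52 = 9487.79
Landed cost (A) = invoice 348808.98 + 9487.79 + duty 76936.71 = 435233.48
Supplier B (FCA):
CIF value = FCA price + origin terminal + freight + insurance = 383570.88 + 757.72 + 4552.94 + 304.26 = 389185.80
Import duty = 389185.80 × 21.6% = 84064.13
Buyer bears (B): 757.72 + 4552.94 + 304.26 + 1358.18 + 146.60 + 603.52 = 7723.22
Landed cost (B) = invoice 383570.88 + 7723.22 + duty 84064.13 = 475358.23
Difference = |435233.48 − 475358.23| = 40124.75

Supplier A is cheaper by CAD 40124.75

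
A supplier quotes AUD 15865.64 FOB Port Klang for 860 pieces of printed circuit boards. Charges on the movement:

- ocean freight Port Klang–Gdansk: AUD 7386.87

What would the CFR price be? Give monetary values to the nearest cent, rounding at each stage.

From FOB to CFR, the seller additionally bears: freight.
CFR price = 15865.64 + 7386.87 = 23252.51

CFR price: AUD 23252.51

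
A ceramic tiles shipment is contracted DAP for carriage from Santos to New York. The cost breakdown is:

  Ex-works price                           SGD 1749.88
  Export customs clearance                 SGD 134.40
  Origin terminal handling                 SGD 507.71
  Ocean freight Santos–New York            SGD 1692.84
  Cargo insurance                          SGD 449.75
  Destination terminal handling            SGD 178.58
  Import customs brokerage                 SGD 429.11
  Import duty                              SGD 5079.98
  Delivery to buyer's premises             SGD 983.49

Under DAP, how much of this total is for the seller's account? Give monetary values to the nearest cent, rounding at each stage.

Seller's account: SGD 5696.65

DAP: the seller bears all costs to the named destination except import duty and clearance.
Seller's account: goods 1749.88 + export clearance 134.40 + origin terminal 507.71 + freight 1692.84 + insurance 449.75 + destination terminal 178.58 + delivery 983.49 = 5696.65
Buyer's account: brokerage 429.11 + duty 5079.98 = 5509.09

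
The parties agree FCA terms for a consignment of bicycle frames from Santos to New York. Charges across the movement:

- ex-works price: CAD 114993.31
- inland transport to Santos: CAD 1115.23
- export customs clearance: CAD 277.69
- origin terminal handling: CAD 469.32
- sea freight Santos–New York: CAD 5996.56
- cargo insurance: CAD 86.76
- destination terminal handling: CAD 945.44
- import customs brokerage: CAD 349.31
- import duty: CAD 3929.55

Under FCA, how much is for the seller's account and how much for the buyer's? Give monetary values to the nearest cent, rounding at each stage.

FCA: the seller delivers export-cleared goods to the carrier; the buyer bears costs from that point.
Seller's account: goods 114993.31 + inland to port 1115.23 + export clearance 277.69 = 116386.23
Buyer's account: origin terminal 469.32 + freight 5996.56 + insurance 86.76 + destination terminal 945.44 + brokerage 349.31 + duty 3929.55 = 11776.94

Seller: CAD 116386.23; buyer: CAD 11776.94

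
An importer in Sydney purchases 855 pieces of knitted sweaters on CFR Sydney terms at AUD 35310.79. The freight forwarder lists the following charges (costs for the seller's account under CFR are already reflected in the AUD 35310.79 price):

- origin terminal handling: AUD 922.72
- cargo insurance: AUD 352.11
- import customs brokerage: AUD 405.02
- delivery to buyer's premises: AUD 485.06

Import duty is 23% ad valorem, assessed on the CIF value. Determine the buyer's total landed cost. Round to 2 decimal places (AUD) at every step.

CFR: the seller pays costs through ocean freight to the destination port, but not insurance.
Already in the invoice (seller's account under CFR): origin terminal — exclude.
CIF value = CFR price + insurance = 35310.79 + 352.11 = 35662.90
Import duty = 35662.90 × 23% = 8202.47
Buyer bears: insurance 352.11 + brokerage 405.02 + delivery 485.06 + duty 8202.47 = 9444.66
Landed cost = invoice 35310.79 + 9444.66 = 44755.45

Total landed cost: AUD 44755.45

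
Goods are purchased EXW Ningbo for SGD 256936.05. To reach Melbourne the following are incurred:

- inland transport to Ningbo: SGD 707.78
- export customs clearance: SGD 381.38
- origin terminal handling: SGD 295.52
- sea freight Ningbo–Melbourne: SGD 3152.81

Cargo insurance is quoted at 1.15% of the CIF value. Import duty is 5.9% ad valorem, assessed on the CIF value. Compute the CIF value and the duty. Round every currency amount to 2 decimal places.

Let C be the CIF value. C = EXW price + pre-shipment costs + freight + 1.15% × C
C − 1.15% × C = 256936.05 + 707.78 + 381.38 + 295.52 + 3152.81
0.9885 × C = 261473.54
C = 261473.54 / 0.9885 = 264515.47
Insurance premium = 1.15% × 264515.47 = 3041.93
Import duty = 264515.47 × 5.9% = 15606.41

CIF value: SGD 264515.47; import duty: SGD 15606.41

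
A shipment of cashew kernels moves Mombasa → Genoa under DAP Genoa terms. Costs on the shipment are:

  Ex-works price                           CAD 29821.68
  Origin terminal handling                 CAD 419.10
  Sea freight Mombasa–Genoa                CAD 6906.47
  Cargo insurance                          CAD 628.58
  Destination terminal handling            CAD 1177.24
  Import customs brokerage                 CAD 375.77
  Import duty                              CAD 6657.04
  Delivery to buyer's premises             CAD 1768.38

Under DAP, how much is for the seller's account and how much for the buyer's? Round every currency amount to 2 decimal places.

Seller: CAD 40721.45; buyer: CAD 7032.81

DAP: the seller bears all costs to the named destination except import duty and clearance.
Seller's account: goods 29821.68 + origin terminal 419.10 + freight 6906.47 + insurance 628.58 + destination terminal 1177.24 + delivery 1768.38 = 40721.45
Buyer's account: brokerage 375.77 + duty 6657.04 = 7032.81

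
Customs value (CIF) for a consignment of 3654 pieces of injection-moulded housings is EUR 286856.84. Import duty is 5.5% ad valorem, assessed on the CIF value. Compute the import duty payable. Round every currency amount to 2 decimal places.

Import duty: EUR 15777.13

Import duty = 286856.84 × 5.5% = 15777.13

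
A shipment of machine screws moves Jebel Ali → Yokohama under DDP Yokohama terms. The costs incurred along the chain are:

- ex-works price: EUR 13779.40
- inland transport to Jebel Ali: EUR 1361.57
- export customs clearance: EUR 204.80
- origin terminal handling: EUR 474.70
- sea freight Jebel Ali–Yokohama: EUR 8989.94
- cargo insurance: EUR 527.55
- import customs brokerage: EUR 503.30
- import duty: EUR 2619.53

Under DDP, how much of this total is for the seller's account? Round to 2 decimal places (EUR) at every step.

Seller's account: EUR 28460.79

DDP: the seller bears all costs including import duty.
Seller's account: goods 13779.40 + inland to port 1361.57 + export clearance 204.80 + origin terminal 474.70 + freight 8989.94 + insurance 527.55 + brokerage 503.30 + duty 2619.53 = 28460.79
Buyer's account: 0.00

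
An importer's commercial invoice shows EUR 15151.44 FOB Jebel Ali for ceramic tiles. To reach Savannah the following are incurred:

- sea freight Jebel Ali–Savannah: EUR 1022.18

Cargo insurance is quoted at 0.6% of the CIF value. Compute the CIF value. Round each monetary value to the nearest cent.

CIF value: EUR 16271.25

Let C be the CIF value. C = FOB price + freight + 0.6% × C
C − 0.6% × C = 15151.44 + 1022.18
0.994 × C = 16173.62
C = 16173.62 / 0.994 = 16271.25
Insurance premium = 0.6% × 16271.25 = 97.63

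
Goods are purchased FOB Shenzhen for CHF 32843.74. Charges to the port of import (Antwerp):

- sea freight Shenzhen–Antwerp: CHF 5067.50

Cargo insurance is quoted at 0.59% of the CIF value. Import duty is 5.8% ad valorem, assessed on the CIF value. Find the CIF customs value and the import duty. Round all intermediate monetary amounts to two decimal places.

Let C be the CIF value. C = FOB price + freight + 0.59% × C
C − 0.59% × C = 32843.74 + 5067.50
0.9941 × C = 37911.24
C = 37911.24 / 0.9941 = 38136.24
Insurance premium = 0.59% × 38136.24 = 225.00
Import duty = 38136.24 × 5.8% = 2211.90

CIF value: CHF 38136.24; import duty: CHF 2211.90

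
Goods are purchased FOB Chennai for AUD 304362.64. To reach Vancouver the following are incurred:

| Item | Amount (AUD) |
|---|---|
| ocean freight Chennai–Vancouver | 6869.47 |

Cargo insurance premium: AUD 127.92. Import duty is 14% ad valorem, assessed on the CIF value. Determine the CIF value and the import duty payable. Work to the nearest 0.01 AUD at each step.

CIF value: AUD 311360.03; import duty: AUD 43590.40

CIF = FOB price + freight + insurance
CIF = 304362.64 + 6869.47 + 127.92 = 311360.03
Import duty = 311360.03 × 14% = 43590.40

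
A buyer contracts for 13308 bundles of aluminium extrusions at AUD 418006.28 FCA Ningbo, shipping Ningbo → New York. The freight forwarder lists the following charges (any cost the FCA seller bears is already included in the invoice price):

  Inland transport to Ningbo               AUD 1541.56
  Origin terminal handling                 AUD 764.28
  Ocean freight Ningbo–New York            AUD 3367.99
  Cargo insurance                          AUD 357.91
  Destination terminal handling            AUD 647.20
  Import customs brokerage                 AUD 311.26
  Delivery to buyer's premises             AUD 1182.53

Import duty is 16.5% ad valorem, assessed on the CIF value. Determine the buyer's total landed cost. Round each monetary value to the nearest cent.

Total landed cost: AUD 494349.37

FCA: the seller delivers export-cleared goods to the carrier; the buyer bears costs from that point.
Already in the invoice (seller's account under FCA): inland to port — exclude.
CIF value = FCA price + origin terminal + freight + insurance = 418006.28 + 764.28 + 3367.99 + 357.91 = 422496.46
Import duty = 422496.46 × 16.5% = 69711.92
Buyer bears: origin terminal 764.28 + freight 3367.99 + insurance 357.91 + destination terminal 647.20 + brokerage 311.26 + delivery 1182.53 + duty 69711.92 = 76343.09
Landed cost = invoice 418006.28 + 76343.09 = 494349.37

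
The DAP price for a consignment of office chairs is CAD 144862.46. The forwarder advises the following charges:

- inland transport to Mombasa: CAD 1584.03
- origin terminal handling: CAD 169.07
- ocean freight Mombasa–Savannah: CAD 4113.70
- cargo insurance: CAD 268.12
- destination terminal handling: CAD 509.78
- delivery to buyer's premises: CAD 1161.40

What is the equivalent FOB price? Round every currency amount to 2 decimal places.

Not relevant to the conversion: origin terminal, inland to port — on the seller under both DAP and FOB; already in the DAP price and stays in the FOB price.
From DAP to FOB, the seller no longer bears: freight, insurance, destination terminal, delivery.
FOB price = 144862.46 − 4113.70 − 268.12 − 509.78 − 1161.40 = 138809.46

FOB price: CAD 138809.46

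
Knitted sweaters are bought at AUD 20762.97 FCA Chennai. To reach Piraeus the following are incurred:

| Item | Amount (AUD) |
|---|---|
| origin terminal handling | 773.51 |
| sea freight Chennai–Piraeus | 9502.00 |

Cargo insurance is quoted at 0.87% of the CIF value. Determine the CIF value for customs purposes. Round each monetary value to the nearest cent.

Let C be the CIF value. C = FCA price + pre-shipment costs + freight + 0.87% × C
C − 0.87% × C = 20762.97 + 773.51 + 9502.00
0.9913 × C = 31038.48
C = 31038.48 / 0.9913 = 31310.88
Insurance premium = 0.87% × 31310.88 = 272.40

CIF value: AUD 31310.88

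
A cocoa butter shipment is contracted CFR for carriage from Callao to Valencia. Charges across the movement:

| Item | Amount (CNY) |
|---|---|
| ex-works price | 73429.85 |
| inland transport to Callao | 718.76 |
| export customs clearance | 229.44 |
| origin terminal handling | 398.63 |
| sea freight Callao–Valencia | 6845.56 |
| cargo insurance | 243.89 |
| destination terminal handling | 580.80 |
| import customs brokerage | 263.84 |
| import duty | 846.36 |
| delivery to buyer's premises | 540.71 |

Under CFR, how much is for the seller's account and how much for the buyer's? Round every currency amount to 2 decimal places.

CFR: the seller pays costs through ocean freight to the destination port, but not insurance.
Seller's account: goods 73429.85 + inland to port 718.76 + export clearance 229.44 + origin terminal 398.63 + freight 6845.56 = 81622.24
Buyer's account: insurance 243.89 + destination terminal 580.80 + brokerage 263.84 + duty 846.36 + delivery 540.71 = 2475.60

Seller: CNY 81622.24; buyer: CNY 2475.60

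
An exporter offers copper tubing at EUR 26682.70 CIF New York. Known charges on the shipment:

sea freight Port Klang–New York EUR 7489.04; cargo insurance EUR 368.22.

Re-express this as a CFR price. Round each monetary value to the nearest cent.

Not relevant to the conversion: freight — on the seller under both CIF and CFR; already in the CIF price and stays in the CFR price.
From CIF to CFR, the seller no longer bears: insurance.
CFR price = 26682.70 − 368.22 = 26314.48

CFR price: EUR 26314.48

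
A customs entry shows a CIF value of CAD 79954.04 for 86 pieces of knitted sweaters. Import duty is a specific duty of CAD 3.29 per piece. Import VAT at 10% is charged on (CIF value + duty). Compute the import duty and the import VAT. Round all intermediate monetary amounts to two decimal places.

Import duty = 86 × 3.29 = 282.94
VAT base = CIF + duty = 79954.04 + 282.94 = 80236.98
Import VAT = 80236.98 × 10% = 8023.70

Import duty: CAD 282.94; import VAT: CAD 8023.70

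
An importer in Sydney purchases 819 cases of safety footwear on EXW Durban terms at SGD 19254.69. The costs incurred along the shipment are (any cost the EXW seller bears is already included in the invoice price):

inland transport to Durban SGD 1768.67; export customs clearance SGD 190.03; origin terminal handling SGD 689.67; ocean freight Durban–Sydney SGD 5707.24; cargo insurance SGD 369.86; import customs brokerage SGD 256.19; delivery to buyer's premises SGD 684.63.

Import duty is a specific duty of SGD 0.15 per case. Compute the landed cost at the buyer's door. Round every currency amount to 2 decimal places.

Total landed cost: SGD 29043.83

EXW: the seller makes goods available at their premises; the buyer bears all onward costs.
CIF value = EXW price + inland to port + export clearance + origin terminal + freight + insurance = 19254.69 + 1768.67 + 190.03 + 689.67 + 5707.24 + 369.86 = 27980.16
Import duty = 819 × 0.15 = 122.85
Buyer bears: inland to port 1768.67 + export clearance 190.03 + origin terminal 689.67 + freight 5707.24 + insurance 369.86 + brokerage 256.19 + delivery 684.63 + duty 122.85 = 9789.14
Landed cost = invoice 19254.69 + 9789.14 = 29043.83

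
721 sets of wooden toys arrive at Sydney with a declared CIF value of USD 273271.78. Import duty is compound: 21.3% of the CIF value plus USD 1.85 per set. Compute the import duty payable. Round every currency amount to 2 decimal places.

Import duty: USD 59540.74

Ad valorem component: 273271.78 × 21.3% = 58206.89
Specific component: 721 × 1.85 = 1333.85
Import duty = 58206.89 + 1333.85 = 59540.74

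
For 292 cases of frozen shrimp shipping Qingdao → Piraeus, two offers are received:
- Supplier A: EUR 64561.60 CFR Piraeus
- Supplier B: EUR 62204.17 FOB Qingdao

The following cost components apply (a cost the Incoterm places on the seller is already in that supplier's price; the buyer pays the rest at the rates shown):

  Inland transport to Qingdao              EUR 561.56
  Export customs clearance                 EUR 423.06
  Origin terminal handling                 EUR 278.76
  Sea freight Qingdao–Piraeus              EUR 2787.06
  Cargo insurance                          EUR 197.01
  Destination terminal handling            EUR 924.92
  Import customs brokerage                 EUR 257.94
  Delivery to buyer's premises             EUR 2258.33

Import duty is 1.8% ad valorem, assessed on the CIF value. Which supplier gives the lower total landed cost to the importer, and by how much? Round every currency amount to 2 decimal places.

Supplier A (CFR):
CIF value = CFR price + insurance = 64561.60 + 197.01 = 64758.61
Import duty = 64758.61 × 1.8% = 1165.65
Buyer bears (A): 197.01 + 924.92 + 257.94 + 2258.33 = 3638.20
Landed cost (A) = invoice 64561.60 + 3638.20 + duty 1165.65 = 69365.45
Supplier B (FOB):
CIF value = FOB price + freight + insurance = 62204.17 + 2787.06 + 197.01 = 65188.24
Import duty = 65188.24 × 1.8% = 1173.39
Buyer bears (B): 2787.06 + 197.01 + 924.92 + 257.94 + 2258.33 = 6425.26
Landed cost (B) = invoice 62204.17 + 6425.26 + duty 1173.39 = 69802.82
Difference = |69365.45 − 69802.82| = 437.37

Supplier A is cheaper by EUR 437.37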